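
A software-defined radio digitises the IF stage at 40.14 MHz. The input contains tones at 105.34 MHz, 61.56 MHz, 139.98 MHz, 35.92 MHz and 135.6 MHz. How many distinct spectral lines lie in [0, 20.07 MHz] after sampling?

5

fs/2 = 20.07 MHz.
105.34 MHz mod fs = 25.06 MHz.
25.06 MHz > fs/2 = 20.07 MHz, folds to fs − 25.06 MHz = 15.08 MHz.
61.56 MHz mod fs = 21.42 MHz.
21.42 MHz > fs/2 = 20.07 MHz, folds to fs − 21.42 MHz = 18.72 MHz.
139.98 MHz mod fs = 19.56 MHz.
19.56 MHz ≤ fs/2 = 20.07 MHz, appears at 19.56 MHz.
35.92 MHz > fs/2 = 20.07 MHz, folds to fs − 35.92 MHz = 4.22 MHz.
135.6 MHz mod fs = 15.18 MHz.
15.18 MHz ≤ fs/2 = 20.07 MHz, appears at 15.18 MHz.
Distinct values: {4.22 MHz, 15.08 MHz, 15.18 MHz, 18.72 MHz, 19.56 MHz} → 5.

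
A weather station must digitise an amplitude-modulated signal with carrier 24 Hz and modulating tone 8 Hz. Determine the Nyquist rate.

64 Hz

AM sidebands sit at fc ± fm = 16 Hz and 32 Hz.
Highest-frequency component: 32 Hz.
Nyquist rate = 2 × 32 Hz = 64 Hz.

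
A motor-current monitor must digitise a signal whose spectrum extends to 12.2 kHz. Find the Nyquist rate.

Nyquist rate = 2 × 12.2 kHz = 24.4 kHz.

24.4 kHz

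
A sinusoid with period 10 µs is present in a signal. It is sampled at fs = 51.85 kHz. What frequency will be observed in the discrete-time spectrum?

T = 10 µs → f = 1/T = 100 kHz.
100 kHz mod fs = 48.15 kHz.
48.15 kHz > fs/2 = 25.925 kHz, folds to fs − 48.15 kHz = 3.7 kHz.

3.7 kHz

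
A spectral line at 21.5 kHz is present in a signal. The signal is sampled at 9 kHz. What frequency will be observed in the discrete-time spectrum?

3.5 kHz

21.5 kHz mod fs = 3.5 kHz.
3.5 kHz ≤ fs/2 = 4.5 kHz, appears at 3.5 kHz.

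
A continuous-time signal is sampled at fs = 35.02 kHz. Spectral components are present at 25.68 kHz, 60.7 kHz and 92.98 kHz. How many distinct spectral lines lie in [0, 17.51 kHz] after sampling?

2

fs/2 = 17.51 kHz.
25.68 kHz > fs/2 = 17.51 kHz, folds to fs − 25.68 kHz = 9.34 kHz.
60.7 kHz mod fs = 25.68 kHz.
25.68 kHz > fs/2 = 17.51 kHz, folds to fs − 25.68 kHz = 9.34 kHz.
92.98 kHz mod fs = 22.94 kHz.
22.94 kHz > fs/2 = 17.51 kHz, folds to fs − 22.94 kHz = 12.08 kHz.
Distinct values: {9.34 kHz, 12.08 kHz} → 2.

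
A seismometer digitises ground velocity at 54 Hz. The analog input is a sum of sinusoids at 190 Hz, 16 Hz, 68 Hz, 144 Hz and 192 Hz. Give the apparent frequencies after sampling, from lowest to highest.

fs/2 = 27 Hz.
190 Hz mod fs = 28 Hz.
28 Hz > fs/2 = 27 Hz, folds to fs − 28 Hz = 26 Hz.
16 Hz ≤ fs/2 = 27 Hz, passes unchanged.
68 Hz mod fs = 14 Hz.
14 Hz ≤ fs/2 = 27 Hz, appears at 14 Hz.
144 Hz mod fs = 36 Hz.
36 Hz > fs/2 = 27 Hz, folds to fs − 36 Hz = 18 Hz.
192 Hz mod fs = 30 Hz.
30 Hz > fs/2 = 27 Hz, folds to fs − 30 Hz = 24 Hz.
Distinct values: {14 Hz, 16 Hz, 18 Hz, 24 Hz, 26 Hz}.

14 Hz, 16 Hz, 18 Hz, 24 Hz, 26 Hz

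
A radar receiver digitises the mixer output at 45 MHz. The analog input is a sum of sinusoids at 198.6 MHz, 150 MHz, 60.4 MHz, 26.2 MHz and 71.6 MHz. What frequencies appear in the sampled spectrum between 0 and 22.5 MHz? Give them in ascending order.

15 MHz, 15.4 MHz, 18.4 MHz, 18.6 MHz, 18.8 MHz

fs/2 = 22.5 MHz.
198.6 MHz mod fs = 18.6 MHz.
18.6 MHz ≤ fs/2 = 22.5 MHz, appears at 18.6 MHz.
150 MHz mod fs = 15 MHz.
15 MHz ≤ fs/2 = 22.5 MHz, appears at 15 MHz.
60.4 MHz mod fs = 15.4 MHz.
15.4 MHz ≤ fs/2 = 22.5 MHz, appears at 15.4 MHz.
26.2 MHz > fs/2 = 22.5 MHz, folds to fs − 26.2 MHz = 18.8 MHz.
71.6 MHz mod fs = 26.6 MHz.
26.6 MHz > fs/2 = 22.5 MHz, folds to fs − 26.6 MHz = 18.4 MHz.
Distinct values: {15 MHz, 15.4 MHz, 18.4 MHz, 18.6 MHz, 18.8 MHz}.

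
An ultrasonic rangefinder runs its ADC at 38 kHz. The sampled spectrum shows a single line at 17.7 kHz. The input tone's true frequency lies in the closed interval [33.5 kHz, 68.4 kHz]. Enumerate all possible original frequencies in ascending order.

Frequencies that alias to 17.7 kHz are k·fs ± 17.7 kHz for integer k ≥ 0.
k=0: 17.7 kHz.
k=1: 20.3 kHz, 55.7 kHz.
k=2: 58.3 kHz, 93.7 kHz.
k=3: 96.3 kHz, 131.7 kHz.
Within [33.5 kHz, 68.4 kHz]: 55.7 kHz, 58.3 kHz.

55.7 kHz, 58.3 kHz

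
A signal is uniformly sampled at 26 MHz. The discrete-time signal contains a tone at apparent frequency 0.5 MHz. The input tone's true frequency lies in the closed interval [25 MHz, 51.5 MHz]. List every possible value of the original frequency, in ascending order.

25.5 MHz, 26.5 MHz, 51.5 MHz

Frequencies that alias to 0.5 MHz are k·fs ± 0.5 MHz for integer k ≥ 0.
k=0: 0.5 MHz.
k=1: 25.5 MHz, 26.5 MHz.
k=2: 51.5 MHz, 52.5 MHz.
k=3: 77.5 MHz, 78.5 MHz.
Within [25 MHz, 51.5 MHz]: 25.5 MHz, 26.5 MHz, 51.5 MHz.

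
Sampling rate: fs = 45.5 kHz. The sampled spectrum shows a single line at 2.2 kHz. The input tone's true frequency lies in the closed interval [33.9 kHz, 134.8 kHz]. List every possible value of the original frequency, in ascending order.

Frequencies that alias to 2.2 kHz are k·fs ± 2.2 kHz for integer k ≥ 0.
k=0: 2.2 kHz.
k=1: 43.3 kHz, 47.7 kHz.
k=2: 88.8 kHz, 93.2 kHz.
k=3: 134.3 kHz, 138.7 kHz.
k=4: 179.8 kHz, 184.2 kHz.
Within [33.9 kHz, 134.8 kHz]: 43.3 kHz, 47.7 kHz, 88.8 kHz, 93.2 kHz, 134.3 kHz.

43.3 kHz, 47.7 kHz, 88.8 kHz, 93.2 kHz, 134.3 kHz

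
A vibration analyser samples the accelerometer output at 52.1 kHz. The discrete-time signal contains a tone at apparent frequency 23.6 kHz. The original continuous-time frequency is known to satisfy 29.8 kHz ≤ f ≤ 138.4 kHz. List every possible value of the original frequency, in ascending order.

Frequencies that alias to 23.6 kHz are k·fs ± 23.6 kHz for integer k ≥ 0.
k=0: 23.6 kHz.
k=1: 28.5 kHz, 75.7 kHz.
k=2: 80.6 kHz, 127.8 kHz.
k=3: 132.7 kHz, 179.9 kHz.
k=4: 184.8 kHz, 232 kHz.
Within [29.8 kHz, 138.4 kHz]: 75.7 kHz, 80.6 kHz, 127.8 kHz, 132.7 kHz.

75.7 kHz, 80.6 kHz, 127.8 kHz, 132.7 kHz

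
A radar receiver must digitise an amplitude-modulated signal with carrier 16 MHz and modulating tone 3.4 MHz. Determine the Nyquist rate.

38.8 MHz

AM sidebands sit at fc ± fm = 12.6 MHz and 19.4 MHz.
Highest-frequency component: 19.4 MHz.
Nyquist rate = 2 × 19.4 MHz = 38.8 MHz.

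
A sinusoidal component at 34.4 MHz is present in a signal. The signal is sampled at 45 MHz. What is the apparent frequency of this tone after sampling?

10.6 MHz

34.4 MHz > fs/2 = 22.5 MHz, folds to fs − 34.4 MHz = 10.6 MHz.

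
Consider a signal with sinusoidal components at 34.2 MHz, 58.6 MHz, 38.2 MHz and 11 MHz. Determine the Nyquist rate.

117.2 MHz

Highest-frequency component: 58.6 MHz.
Nyquist rate = 2 × 58.6 MHz = 117.2 MHz.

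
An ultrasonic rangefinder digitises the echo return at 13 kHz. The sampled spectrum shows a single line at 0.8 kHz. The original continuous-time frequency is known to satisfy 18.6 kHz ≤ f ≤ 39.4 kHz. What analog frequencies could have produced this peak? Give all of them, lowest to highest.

Frequencies that alias to 0.8 kHz are k·fs ± 0.8 kHz for integer k ≥ 0.
k=0: 0.8 kHz.
k=1: 12.2 kHz, 13.8 kHz.
k=2: 25.2 kHz, 26.8 kHz.
k=3: 38.2 kHz, 39.8 kHz.
k=4: 51.2 kHz, 52.8 kHz.
Within [18.6 kHz, 39.4 kHz]: 25.2 kHz, 26.8 kHz, 38.2 kHz.

25.2 kHz, 26.8 kHz, 38.2 kHz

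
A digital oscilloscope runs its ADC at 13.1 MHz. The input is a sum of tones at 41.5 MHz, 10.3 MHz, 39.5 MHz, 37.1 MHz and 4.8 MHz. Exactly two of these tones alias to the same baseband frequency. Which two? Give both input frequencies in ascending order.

37.1 MHz, 41.5 MHz

fs/2 = 6.55 MHz.
41.5 MHz mod fs = 2.2 MHz.
2.2 MHz ≤ fs/2 = 6.55 MHz, appears at 2.2 MHz.
10.3 MHz > fs/2 = 6.55 MHz, folds to fs − 10.3 MHz = 2.8 MHz.
39.5 MHz mod fs = 0.2 MHz.
0.2 MHz ≤ fs/2 = 6.55 MHz, appears at 0.2 MHz.
37.1 MHz mod fs = 10.9 MHz.
10.9 MHz > fs/2 = 6.55 MHz, folds to fs − 10.9 MHz = 2.2 MHz.
4.8 MHz ≤ fs/2 = 6.55 MHz, passes unchanged.
37.1 MHz and 41.5 MHz both map to 2.2 MHz.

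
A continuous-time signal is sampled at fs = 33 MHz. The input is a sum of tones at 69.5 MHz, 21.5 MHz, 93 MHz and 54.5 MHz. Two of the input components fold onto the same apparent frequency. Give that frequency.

fs/2 = 16.5 MHz.
69.5 MHz mod fs = 3.5 MHz.
3.5 MHz ≤ fs/2 = 16.5 MHz, appears at 3.5 MHz.
21.5 MHz > fs/2 = 16.5 MHz, folds to fs − 21.5 MHz = 11.5 MHz.
93 MHz mod fs = 27 MHz.
27 MHz > fs/2 = 16.5 MHz, folds to fs − 27 MHz = 6 MHz.
54.5 MHz mod fs = 21.5 MHz.
21.5 MHz > fs/2 = 16.5 MHz, folds to fs − 21.5 MHz = 11.5 MHz.
21.5 MHz and 54.5 MHz both map to 11.5 MHz.

11.5 MHz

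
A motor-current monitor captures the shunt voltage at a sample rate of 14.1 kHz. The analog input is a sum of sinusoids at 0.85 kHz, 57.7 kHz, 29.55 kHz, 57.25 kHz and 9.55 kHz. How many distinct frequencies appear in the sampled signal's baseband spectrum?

fs/2 = 7.05 kHz.
0.85 kHz ≤ fs/2 = 7.05 kHz, passes unchanged.
57.7 kHz mod fs = 1.3 kHz.
1.3 kHz ≤ fs/2 = 7.05 kHz, appears at 1.3 kHz.
29.55 kHz mod fs = 1.35 kHz.
1.35 kHz ≤ fs/2 = 7.05 kHz, appears at 1.35 kHz.
57.25 kHz mod fs = 0.85 kHz.
0.85 kHz ≤ fs/2 = 7.05 kHz, appears at 0.85 kHz.
9.55 kHz > fs/2 = 7.05 kHz, folds to fs − 9.55 kHz = 4.55 kHz.
Distinct values: {0.85 kHz, 1.3 kHz, 1.35 kHz, 4.55 kHz} → 4.

4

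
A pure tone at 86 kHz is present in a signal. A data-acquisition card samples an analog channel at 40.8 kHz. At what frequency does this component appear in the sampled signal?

86 kHz mod fs = 4.4 kHz.
4.4 kHz ≤ fs/2 = 20.4 kHz, appears at 4.4 kHz.

4.4 kHz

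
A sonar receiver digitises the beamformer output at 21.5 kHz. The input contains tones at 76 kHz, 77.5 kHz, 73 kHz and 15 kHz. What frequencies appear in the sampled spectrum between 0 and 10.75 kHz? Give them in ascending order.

6.5 kHz, 8.5 kHz, 10 kHz

fs/2 = 10.75 kHz.
76 kHz mod fs = 11.5 kHz.
11.5 kHz > fs/2 = 10.75 kHz, folds to fs − 11.5 kHz = 10 kHz.
77.5 kHz mod fs = 13 kHz.
13 kHz > fs/2 = 10.75 kHz, folds to fs − 13 kHz = 8.5 kHz.
73 kHz mod fs = 8.5 kHz.
8.5 kHz ≤ fs/2 = 10.75 kHz, appears at 8.5 kHz.
15 kHz > fs/2 = 10.75 kHz, folds to fs − 15 kHz = 6.5 kHz.
Distinct values: {6.5 kHz, 8.5 kHz, 10 kHz}.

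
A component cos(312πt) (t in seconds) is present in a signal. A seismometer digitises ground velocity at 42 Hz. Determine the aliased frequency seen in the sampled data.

12 Hz

ω = 312π rad/s → f = ω/(2π) = 156 Hz.
156 Hz mod fs = 30 Hz.
30 Hz > fs/2 = 21 Hz, folds to fs − 30 Hz = 12 Hz.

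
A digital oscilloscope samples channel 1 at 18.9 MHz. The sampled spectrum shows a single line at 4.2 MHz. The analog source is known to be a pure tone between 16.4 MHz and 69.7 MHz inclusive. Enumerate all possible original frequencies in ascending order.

Frequencies that alias to 4.2 MHz are k·fs ± 4.2 MHz for integer k ≥ 0.
k=0: 4.2 MHz.
k=1: 14.7 MHz, 23.1 MHz.
k=2: 33.6 MHz, 42 MHz.
k=3: 52.5 MHz, 60.9 MHz.
k=4: 71.4 MHz, 79.8 MHz.
Within [16.4 MHz, 69.7 MHz]: 23.1 MHz, 33.6 MHz, 42 MHz, 52.5 MHz, 60.9 MHz.

23.1 MHz, 33.6 MHz, 42 MHz, 52.5 MHz, 60.9 MHz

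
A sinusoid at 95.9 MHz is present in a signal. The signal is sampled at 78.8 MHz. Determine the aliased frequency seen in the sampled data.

95.9 MHz mod fs = 17.1 MHz.
17.1 MHz ≤ fs/2 = 39.4 MHz, appears at 17.1 MHz.

17.1 MHz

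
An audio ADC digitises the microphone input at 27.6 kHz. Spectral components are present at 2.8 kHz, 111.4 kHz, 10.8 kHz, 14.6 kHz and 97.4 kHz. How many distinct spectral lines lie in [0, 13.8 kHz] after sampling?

4

fs/2 = 13.8 kHz.
2.8 kHz ≤ fs/2 = 13.8 kHz, passes unchanged.
111.4 kHz mod fs = 1 kHz.
1 kHz ≤ fs/2 = 13.8 kHz, appears at 1 kHz.
10.8 kHz ≤ fs/2 = 13.8 kHz, passes unchanged.
14.6 kHz > fs/2 = 13.8 kHz, folds to fs − 14.6 kHz = 13 kHz.
97.4 kHz mod fs = 14.6 kHz.
14.6 kHz > fs/2 = 13.8 kHz, folds to fs − 14.6 kHz = 13 kHz.
Distinct values: {1 kHz, 2.8 kHz, 10.8 kHz, 13 kHz} → 4.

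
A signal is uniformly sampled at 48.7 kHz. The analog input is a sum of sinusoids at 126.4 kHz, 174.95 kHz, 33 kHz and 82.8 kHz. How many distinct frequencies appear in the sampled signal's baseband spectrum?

fs/2 = 24.35 kHz.
126.4 kHz mod fs = 29 kHz.
29 kHz > fs/2 = 24.35 kHz, folds to fs − 29 kHz = 19.7 kHz.
174.95 kHz mod fs = 28.85 kHz.
28.85 kHz > fs/2 = 24.35 kHz, folds to fs − 28.85 kHz = 19.85 kHz.
33 kHz > fs/2 = 24.35 kHz, folds to fs − 33 kHz = 15.7 kHz.
82.8 kHz mod fs = 34.1 kHz.
34.1 kHz > fs/2 = 24.35 kHz, folds to fs − 34.1 kHz = 14.6 kHz.
Distinct values: {14.6 kHz, 15.7 kHz, 19.7 kHz, 19.85 kHz} → 4.

4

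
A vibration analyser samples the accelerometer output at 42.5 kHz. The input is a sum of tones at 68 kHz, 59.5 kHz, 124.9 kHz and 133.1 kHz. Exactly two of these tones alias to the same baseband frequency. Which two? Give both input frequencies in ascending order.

fs/2 = 21.25 kHz.
68 kHz mod fs = 25.5 kHz.
25.5 kHz > fs/2 = 21.25 kHz, folds to fs − 25.5 kHz = 17 kHz.
59.5 kHz mod fs = 17 kHz.
17 kHz ≤ fs/2 = 21.25 kHz, appears at 17 kHz.
124.9 kHz mod fs = 39.9 kHz.
39.9 kHz > fs/2 = 21.25 kHz, folds to fs − 39.9 kHz = 2.6 kHz.
133.1 kHz mod fs = 5.6 kHz.
5.6 kHz ≤ fs/2 = 21.25 kHz, appears at 5.6 kHz.
59.5 kHz and 68 kHz both map to 17 kHz.

59.5 kHz, 68 kHz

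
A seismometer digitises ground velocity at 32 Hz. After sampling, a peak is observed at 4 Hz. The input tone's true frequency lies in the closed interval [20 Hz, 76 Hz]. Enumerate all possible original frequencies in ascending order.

Frequencies that alias to 4 Hz are k·fs ± 4 Hz for integer k ≥ 0.
k=0: 4 Hz.
k=1: 28 Hz, 36 Hz.
k=2: 60 Hz, 68 Hz.
k=3: 92 Hz, 100 Hz.
Within [20 Hz, 76 Hz]: 28 Hz, 36 Hz, 60 Hz, 68 Hz.

28 Hz, 36 Hz, 60 Hz, 68 Hz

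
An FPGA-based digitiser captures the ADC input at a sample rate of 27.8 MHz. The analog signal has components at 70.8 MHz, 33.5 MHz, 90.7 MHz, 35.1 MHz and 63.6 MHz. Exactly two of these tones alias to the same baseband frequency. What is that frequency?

fs/2 = 13.9 MHz.
70.8 MHz mod fs = 15.2 MHz.
15.2 MHz > fs/2 = 13.9 MHz, folds to fs − 15.2 MHz = 12.6 MHz.
33.5 MHz mod fs = 5.7 MHz.
5.7 MHz ≤ fs/2 = 13.9 MHz, appears at 5.7 MHz.
90.7 MHz mod fs = 7.3 MHz.
7.3 MHz ≤ fs/2 = 13.9 MHz, appears at 7.3 MHz.
35.1 MHz mod fs = 7.3 MHz.
7.3 MHz ≤ fs/2 = 13.9 MHz, appears at 7.3 MHz.
63.6 MHz mod fs = 8 MHz.
8 MHz ≤ fs/2 = 13.9 MHz, appears at 8 MHz.
35.1 MHz and 90.7 MHz both map to 7.3 MHz.

7.3 MHz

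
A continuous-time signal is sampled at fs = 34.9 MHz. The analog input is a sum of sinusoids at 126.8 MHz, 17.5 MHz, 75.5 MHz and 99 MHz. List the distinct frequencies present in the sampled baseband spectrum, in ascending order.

fs/2 = 17.45 MHz.
126.8 MHz mod fs = 22.1 MHz.
22.1 MHz > fs/2 = 17.45 MHz, folds to fs − 22.1 MHz = 12.8 MHz.
17.5 MHz > fs/2 = 17.45 MHz, folds to fs − 17.5 MHz = 17.4 MHz.
75.5 MHz mod fs = 5.7 MHz.
5.7 MHz ≤ fs/2 = 17.45 MHz, appears at 5.7 MHz.
99 MHz mod fs = 29.2 MHz.
29.2 MHz > fs/2 = 17.45 MHz, folds to fs − 29.2 MHz = 5.7 MHz.
Distinct values: {5.7 MHz, 12.8 MHz, 17.4 MHz}.

5.7 MHz, 12.8 MHz, 17.4 MHz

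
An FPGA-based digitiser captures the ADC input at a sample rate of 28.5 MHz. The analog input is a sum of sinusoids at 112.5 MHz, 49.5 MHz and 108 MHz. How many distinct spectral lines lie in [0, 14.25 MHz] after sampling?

fs/2 = 14.25 MHz.
112.5 MHz mod fs = 27 MHz.
27 MHz > fs/2 = 14.25 MHz, folds to fs − 27 MHz = 1.5 MHz.
49.5 MHz mod fs = 21 MHz.
21 MHz > fs/2 = 14.25 MHz, folds to fs − 21 MHz = 7.5 MHz.
108 MHz mod fs = 22.5 MHz.
22.5 MHz > fs/2 = 14.25 MHz, folds to fs − 22.5 MHz = 6 MHz.
Distinct values: {1.5 MHz, 6 MHz, 7.5 MHz} → 3.

3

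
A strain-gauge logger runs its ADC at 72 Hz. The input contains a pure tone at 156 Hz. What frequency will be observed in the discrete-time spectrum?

156 Hz mod fs = 12 Hz.
12 Hz ≤ fs/2 = 36 Hz, appears at 12 Hz.

12 Hz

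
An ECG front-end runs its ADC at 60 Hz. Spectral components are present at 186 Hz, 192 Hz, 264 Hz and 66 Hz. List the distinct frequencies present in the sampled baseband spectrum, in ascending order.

6 Hz, 12 Hz, 24 Hz

fs/2 = 30 Hz.
186 Hz mod fs = 6 Hz.
6 Hz ≤ fs/2 = 30 Hz, appears at 6 Hz.
192 Hz mod fs = 12 Hz.
12 Hz ≤ fs/2 = 30 Hz, appears at 12 Hz.
264 Hz mod fs = 24 Hz.
24 Hz ≤ fs/2 = 30 Hz, appears at 24 Hz.
66 Hz mod fs = 6 Hz.
6 Hz ≤ fs/2 = 30 Hz, appears at 6 Hz.
Distinct values: {6 Hz, 12 Hz, 24 Hz}.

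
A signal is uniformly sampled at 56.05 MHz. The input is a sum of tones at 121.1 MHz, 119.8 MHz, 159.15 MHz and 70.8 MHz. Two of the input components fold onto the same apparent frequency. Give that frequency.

fs/2 = 28.025 MHz.
121.1 MHz mod fs = 9 MHz.
9 MHz ≤ fs/2 = 28.025 MHz, appears at 9 MHz.
119.8 MHz mod fs = 7.7 MHz.
7.7 MHz ≤ fs/2 = 28.025 MHz, appears at 7.7 MHz.
159.15 MHz mod fs = 47.05 MHz.
47.05 MHz > fs/2 = 28.025 MHz, folds to fs − 47.05 MHz = 9 MHz.
70.8 MHz mod fs = 14.75 MHz.
14.75 MHz ≤ fs/2 = 28.025 MHz, appears at 14.75 MHz.
121.1 MHz and 159.15 MHz both map to 9 MHz.

9 MHz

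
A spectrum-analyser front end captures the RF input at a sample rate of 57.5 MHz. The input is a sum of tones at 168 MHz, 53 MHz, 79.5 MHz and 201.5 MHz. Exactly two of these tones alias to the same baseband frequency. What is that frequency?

4.5 MHz

fs/2 = 28.75 MHz.
168 MHz mod fs = 53 MHz.
53 MHz > fs/2 = 28.75 MHz, folds to fs − 53 MHz = 4.5 MHz.
53 MHz > fs/2 = 28.75 MHz, folds to fs − 53 MHz = 4.5 MHz.
79.5 MHz mod fs = 22 MHz.
22 MHz ≤ fs/2 = 28.75 MHz, appears at 22 MHz.
201.5 MHz mod fs = 29 MHz.
29 MHz > fs/2 = 28.75 MHz, folds to fs − 29 MHz = 28.5 MHz.
53 MHz and 168 MHz both map to 4.5 MHz.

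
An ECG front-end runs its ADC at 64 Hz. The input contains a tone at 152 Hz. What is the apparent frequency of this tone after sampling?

152 Hz mod fs = 24 Hz.
24 Hz ≤ fs/2 = 32 Hz, appears at 24 Hz.

24 Hz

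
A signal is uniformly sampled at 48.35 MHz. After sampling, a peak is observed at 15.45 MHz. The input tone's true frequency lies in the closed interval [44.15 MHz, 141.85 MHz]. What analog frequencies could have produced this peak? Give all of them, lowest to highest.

63.8 MHz, 81.25 MHz, 112.15 MHz, 129.6 MHz

Frequencies that alias to 15.45 MHz are k·fs ± 15.45 MHz for integer k ≥ 0.
k=0: 15.45 MHz.
k=1: 32.9 MHz, 63.8 MHz.
k=2: 81.25 MHz, 112.15 MHz.
k=3: 129.6 MHz, 160.5 MHz.
k=4: 177.95 MHz, 208.85 MHz.
Within [44.15 MHz, 141.85 MHz]: 63.8 MHz, 81.25 MHz, 112.15 MHz, 129.6 MHz.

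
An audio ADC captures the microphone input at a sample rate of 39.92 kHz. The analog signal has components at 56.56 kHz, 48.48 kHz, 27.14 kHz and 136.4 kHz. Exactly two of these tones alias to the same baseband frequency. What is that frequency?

16.64 kHz

fs/2 = 19.96 kHz.
56.56 kHz mod fs = 16.64 kHz.
16.64 kHz ≤ fs/2 = 19.96 kHz, appears at 16.64 kHz.
48.48 kHz mod fs = 8.56 kHz.
8.56 kHz ≤ fs/2 = 19.96 kHz, appears at 8.56 kHz.
27.14 kHz > fs/2 = 19.96 kHz, folds to fs − 27.14 kHz = 12.78 kHz.
136.4 kHz mod fs = 16.64 kHz.
16.64 kHz ≤ fs/2 = 19.96 kHz, appears at 16.64 kHz.
56.56 kHz and 136.4 kHz both map to 16.64 kHz.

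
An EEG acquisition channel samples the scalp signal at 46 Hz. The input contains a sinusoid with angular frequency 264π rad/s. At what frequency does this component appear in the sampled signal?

6 Hz

ω = 264π rad/s → f = ω/(2π) = 132 Hz.
132 Hz mod fs = 40 Hz.
40 Hz > fs/2 = 23 Hz, folds to fs − 40 Hz = 6 Hz.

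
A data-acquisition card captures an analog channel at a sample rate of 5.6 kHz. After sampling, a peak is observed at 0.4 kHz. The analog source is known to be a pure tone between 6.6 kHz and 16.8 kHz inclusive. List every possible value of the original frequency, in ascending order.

10.8 kHz, 11.6 kHz, 16.4 kHz

Frequencies that alias to 0.4 kHz are k·fs ± 0.4 kHz for integer k ≥ 0.
k=0: 0.4 kHz.
k=1: 5.2 kHz, 6 kHz.
k=2: 10.8 kHz, 11.6 kHz.
k=3: 16.4 kHz, 17.2 kHz.
k=4: 22 kHz, 22.8 kHz.
Within [6.6 kHz, 16.8 kHz]: 10.8 kHz, 11.6 kHz, 16.4 kHz.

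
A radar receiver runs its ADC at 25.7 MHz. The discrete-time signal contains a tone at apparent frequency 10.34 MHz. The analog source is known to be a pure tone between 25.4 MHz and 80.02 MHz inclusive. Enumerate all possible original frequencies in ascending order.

Frequencies that alias to 10.34 MHz are k·fs ± 10.34 MHz for integer k ≥ 0.
k=0: 10.34 MHz.
k=1: 15.36 MHz, 36.04 MHz.
k=2: 41.06 MHz, 61.74 MHz.
k=3: 66.76 MHz, 87.44 MHz.
k=4: 92.46 MHz, 113.14 MHz.
Within [25.4 MHz, 80.02 MHz]: 36.04 MHz, 41.06 MHz, 61.74 MHz, 66.76 MHz.

36.04 MHz, 41.06 MHz, 61.74 MHz, 66.76 MHz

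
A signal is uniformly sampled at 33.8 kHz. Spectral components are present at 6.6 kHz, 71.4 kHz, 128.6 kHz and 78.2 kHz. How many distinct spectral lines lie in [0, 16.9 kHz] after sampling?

3

fs/2 = 16.9 kHz.
6.6 kHz ≤ fs/2 = 16.9 kHz, passes unchanged.
71.4 kHz mod fs = 3.8 kHz.
3.8 kHz ≤ fs/2 = 16.9 kHz, appears at 3.8 kHz.
128.6 kHz mod fs = 27.2 kHz.
27.2 kHz > fs/2 = 16.9 kHz, folds to fs − 27.2 kHz = 6.6 kHz.
78.2 kHz mod fs = 10.6 kHz.
10.6 kHz ≤ fs/2 = 16.9 kHz, appears at 10.6 kHz.
Distinct values: {3.8 kHz, 6.6 kHz, 10.6 kHz} → 3.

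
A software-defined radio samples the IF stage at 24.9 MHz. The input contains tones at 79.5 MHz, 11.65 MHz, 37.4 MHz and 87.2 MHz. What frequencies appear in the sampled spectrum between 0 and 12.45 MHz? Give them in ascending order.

4.8 MHz, 11.65 MHz, 12.4 MHz

fs/2 = 12.45 MHz.
79.5 MHz mod fs = 4.8 MHz.
4.8 MHz ≤ fs/2 = 12.45 MHz, appears at 4.8 MHz.
11.65 MHz ≤ fs/2 = 12.45 MHz, passes unchanged.
37.4 MHz mod fs = 12.5 MHz.
12.5 MHz > fs/2 = 12.45 MHz, folds to fs − 12.5 MHz = 12.4 MHz.
87.2 MHz mod fs = 12.5 MHz.
12.5 MHz > fs/2 = 12.45 MHz, folds to fs − 12.5 MHz = 12.4 MHz.
Distinct values: {4.8 MHz, 11.65 MHz, 12.4 MHz}.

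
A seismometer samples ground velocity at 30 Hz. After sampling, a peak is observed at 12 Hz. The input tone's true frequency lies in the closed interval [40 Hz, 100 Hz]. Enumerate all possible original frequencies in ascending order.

42 Hz, 48 Hz, 72 Hz, 78 Hz

Frequencies that alias to 12 Hz are k·fs ± 12 Hz for integer k ≥ 0.
k=0: 12 Hz.
k=1: 18 Hz, 42 Hz.
k=2: 48 Hz, 72 Hz.
k=3: 78 Hz, 102 Hz.
k=4: 108 Hz, 132 Hz.
Within [40 Hz, 100 Hz]: 42 Hz, 48 Hz, 72 Hz, 78 Hz.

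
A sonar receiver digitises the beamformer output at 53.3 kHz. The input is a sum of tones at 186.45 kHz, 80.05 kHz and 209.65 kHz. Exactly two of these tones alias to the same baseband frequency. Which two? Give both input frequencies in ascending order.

fs/2 = 26.65 kHz.
186.45 kHz mod fs = 26.55 kHz.
26.55 kHz ≤ fs/2 = 26.65 kHz, appears at 26.55 kHz.
80.05 kHz mod fs = 26.75 kHz.
26.75 kHz > fs/2 = 26.65 kHz, folds to fs − 26.75 kHz = 26.55 kHz.
209.65 kHz mod fs = 49.75 kHz.
49.75 kHz > fs/2 = 26.65 kHz, folds to fs − 49.75 kHz = 3.55 kHz.
80.05 kHz and 186.45 kHz both map to 26.55 kHz.

80.05 kHz, 186.45 kHz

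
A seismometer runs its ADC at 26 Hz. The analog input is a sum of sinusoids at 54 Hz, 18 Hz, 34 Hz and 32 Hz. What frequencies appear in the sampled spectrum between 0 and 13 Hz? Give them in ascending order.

2 Hz, 6 Hz, 8 Hz

fs/2 = 13 Hz.
54 Hz mod fs = 2 Hz.
2 Hz ≤ fs/2 = 13 Hz, appears at 2 Hz.
18 Hz > fs/2 = 13 Hz, folds to fs − 18 Hz = 8 Hz.
34 Hz mod fs = 8 Hz.
8 Hz ≤ fs/2 = 13 Hz, appears at 8 Hz.
32 Hz mod fs = 6 Hz.
6 Hz ≤ fs/2 = 13 Hz, appears at 6 Hz.
Distinct values: {2 Hz, 6 Hz, 8 Hz}.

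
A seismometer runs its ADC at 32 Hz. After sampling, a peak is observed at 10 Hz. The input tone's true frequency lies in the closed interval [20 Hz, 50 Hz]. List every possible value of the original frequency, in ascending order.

Frequencies that alias to 10 Hz are k·fs ± 10 Hz for integer k ≥ 0.
k=0: 10 Hz.
k=1: 22 Hz, 42 Hz.
k=2: 54 Hz, 74 Hz.
Within [20 Hz, 50 Hz]: 22 Hz, 42 Hz.

22 Hz, 42 Hz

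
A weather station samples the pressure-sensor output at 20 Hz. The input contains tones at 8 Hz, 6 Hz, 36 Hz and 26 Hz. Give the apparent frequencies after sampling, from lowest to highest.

4 Hz, 6 Hz, 8 Hz

fs/2 = 10 Hz.
8 Hz ≤ fs/2 = 10 Hz, passes unchanged.
6 Hz ≤ fs/2 = 10 Hz, passes unchanged.
36 Hz mod fs = 16 Hz.
16 Hz > fs/2 = 10 Hz, folds to fs − 16 Hz = 4 Hz.
26 Hz mod fs = 6 Hz.
6 Hz ≤ fs/2 = 10 Hz, appears at 6 Hz.
Distinct values: {4 Hz, 6 Hz, 8 Hz}.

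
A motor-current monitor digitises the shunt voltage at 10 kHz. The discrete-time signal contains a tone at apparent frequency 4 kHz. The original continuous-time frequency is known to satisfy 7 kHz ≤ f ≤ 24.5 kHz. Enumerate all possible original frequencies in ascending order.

14 kHz, 16 kHz, 24 kHz

Frequencies that alias to 4 kHz are k·fs ± 4 kHz for integer k ≥ 0.
k=0: 4 kHz.
k=1: 6 kHz, 14 kHz.
k=2: 16 kHz, 24 kHz.
k=3: 26 kHz, 34 kHz.
Within [7 kHz, 24.5 kHz]: 14 kHz, 16 kHz, 24 kHz.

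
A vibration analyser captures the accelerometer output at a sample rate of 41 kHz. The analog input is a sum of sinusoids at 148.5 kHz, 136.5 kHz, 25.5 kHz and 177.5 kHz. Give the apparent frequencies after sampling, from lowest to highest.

fs/2 = 20.5 kHz.
148.5 kHz mod fs = 25.5 kHz.
25.5 kHz > fs/2 = 20.5 kHz, folds to fs − 25.5 kHz = 15.5 kHz.
136.5 kHz mod fs = 13.5 kHz.
13.5 kHz ≤ fs/2 = 20.5 kHz, appears at 13.5 kHz.
25.5 kHz > fs/2 = 20.5 kHz, folds to fs − 25.5 kHz = 15.5 kHz.
177.5 kHz mod fs = 13.5 kHz.
13.5 kHz ≤ fs/2 = 20.5 kHz, appears at 13.5 kHz.
Distinct values: {13.5 kHz, 15.5 kHz}.

13.5 kHz, 15.5 kHz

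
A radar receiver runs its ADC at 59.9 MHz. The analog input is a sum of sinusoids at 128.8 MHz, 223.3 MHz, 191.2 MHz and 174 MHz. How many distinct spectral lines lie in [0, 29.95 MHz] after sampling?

4

fs/2 = 29.95 MHz.
128.8 MHz mod fs = 9 MHz.
9 MHz ≤ fs/2 = 29.95 MHz, appears at 9 MHz.
223.3 MHz mod fs = 43.6 MHz.
43.6 MHz > fs/2 = 29.95 MHz, folds to fs − 43.6 MHz = 16.3 MHz.
191.2 MHz mod fs = 11.5 MHz.
11.5 MHz ≤ fs/2 = 29.95 MHz, appears at 11.5 MHz.
174 MHz mod fs = 54.2 MHz.
54.2 MHz > fs/2 = 29.95 MHz, folds to fs − 54.2 MHz = 5.7 MHz.
Distinct values: {5.7 MHz, 9 MHz, 11.5 MHz, 16.3 MHz} → 4.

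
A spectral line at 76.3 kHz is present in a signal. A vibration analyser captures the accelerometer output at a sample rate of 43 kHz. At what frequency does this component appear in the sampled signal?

9.7 kHz

76.3 kHz mod fs = 33.3 kHz.
33.3 kHz > fs/2 = 21.5 kHz, folds to fs − 33.3 kHz = 9.7 kHz.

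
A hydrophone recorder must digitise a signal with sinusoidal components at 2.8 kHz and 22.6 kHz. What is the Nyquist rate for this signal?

45.2 kHz

Highest-frequency component: 22.6 kHz.
Nyquist rate = 2 × 22.6 kHz = 45.2 kHz.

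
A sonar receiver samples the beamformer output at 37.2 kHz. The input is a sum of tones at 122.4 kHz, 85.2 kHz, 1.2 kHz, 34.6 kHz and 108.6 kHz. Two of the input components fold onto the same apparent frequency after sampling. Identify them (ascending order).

85.2 kHz, 122.4 kHz

fs/2 = 18.6 kHz.
122.4 kHz mod fs = 10.8 kHz.
10.8 kHz ≤ fs/2 = 18.6 kHz, appears at 10.8 kHz.
85.2 kHz mod fs = 10.8 kHz.
10.8 kHz ≤ fs/2 = 18.6 kHz, appears at 10.8 kHz.
1.2 kHz ≤ fs/2 = 18.6 kHz, passes unchanged.
34.6 kHz > fs/2 = 18.6 kHz, folds to fs − 34.6 kHz = 2.6 kHz.
108.6 kHz mod fs = 34.2 kHz.
34.2 kHz > fs/2 = 18.6 kHz, folds to fs − 34.2 kHz = 3 kHz.
85.2 kHz and 122.4 kHz both map to 10.8 kHz.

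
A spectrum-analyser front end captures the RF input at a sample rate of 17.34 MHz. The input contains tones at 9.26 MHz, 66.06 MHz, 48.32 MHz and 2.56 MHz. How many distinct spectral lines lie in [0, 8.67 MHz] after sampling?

4

fs/2 = 8.67 MHz.
9.26 MHz > fs/2 = 8.67 MHz, folds to fs − 9.26 MHz = 8.08 MHz.
66.06 MHz mod fs = 14.04 MHz.
14.04 MHz > fs/2 = 8.67 MHz, folds to fs − 14.04 MHz = 3.3 MHz.
48.32 MHz mod fs = 13.64 MHz.
13.64 MHz > fs/2 = 8.67 MHz, folds to fs − 13.64 MHz = 3.7 MHz.
2.56 MHz ≤ fs/2 = 8.67 MHz, passes unchanged.
Distinct values: {2.56 MHz, 3.3 MHz, 3.7 MHz, 8.08 MHz} → 4.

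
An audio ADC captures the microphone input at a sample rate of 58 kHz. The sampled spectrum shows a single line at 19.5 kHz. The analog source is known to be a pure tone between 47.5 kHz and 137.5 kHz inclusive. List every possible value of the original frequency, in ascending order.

Frequencies that alias to 19.5 kHz are k·fs ± 19.5 kHz for integer k ≥ 0.
k=0: 19.5 kHz.
k=1: 38.5 kHz, 77.5 kHz.
k=2: 96.5 kHz, 135.5 kHz.
k=3: 154.5 kHz, 193.5 kHz.
Within [47.5 kHz, 137.5 kHz]: 77.5 kHz, 96.5 kHz, 135.5 kHz.

77.5 kHz, 96.5 kHz, 135.5 kHz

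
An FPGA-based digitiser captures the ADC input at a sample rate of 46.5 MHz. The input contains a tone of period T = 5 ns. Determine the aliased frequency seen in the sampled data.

14 MHz

T = 5 ns → f = 1/T = 200 MHz.
200 MHz mod fs = 14 MHz.
14 MHz ≤ fs/2 = 23.25 MHz, appears at 14 MHz.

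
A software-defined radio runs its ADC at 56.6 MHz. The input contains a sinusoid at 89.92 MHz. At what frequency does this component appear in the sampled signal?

23.28 MHz

89.92 MHz mod fs = 33.32 MHz.
33.32 MHz > fs/2 = 28.3 MHz, folds to fs − 33.32 MHz = 23.28 MHz.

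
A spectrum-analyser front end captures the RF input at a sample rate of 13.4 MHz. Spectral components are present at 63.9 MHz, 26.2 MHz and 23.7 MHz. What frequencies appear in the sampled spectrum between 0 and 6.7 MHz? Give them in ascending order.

fs/2 = 6.7 MHz.
63.9 MHz mod fs = 10.3 MHz.
10.3 MHz > fs/2 = 6.7 MHz, folds to fs − 10.3 MHz = 3.1 MHz.
26.2 MHz mod fs = 12.8 MHz.
12.8 MHz > fs/2 = 6.7 MHz, folds to fs − 12.8 MHz = 0.6 MHz.
23.7 MHz mod fs = 10.3 MHz.
10.3 MHz > fs/2 = 6.7 MHz, folds to fs − 10.3 MHz = 3.1 MHz.
Distinct values: {0.6 MHz, 3.1 MHz}.

0.6 MHz, 3.1 MHz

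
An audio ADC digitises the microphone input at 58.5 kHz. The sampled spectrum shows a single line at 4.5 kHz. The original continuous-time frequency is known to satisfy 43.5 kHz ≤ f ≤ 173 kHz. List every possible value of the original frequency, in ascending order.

Frequencies that alias to 4.5 kHz are k·fs ± 4.5 kHz for integer k ≥ 0.
k=0: 4.5 kHz.
k=1: 54 kHz, 63 kHz.
k=2: 112.5 kHz, 121.5 kHz.
k=3: 171 kHz, 180 kHz.
k=4: 229.5 kHz, 238.5 kHz.
Within [43.5 kHz, 173 kHz]: 54 kHz, 63 kHz, 112.5 kHz, 121.5 kHz, 171 kHz.

54 kHz, 63 kHz, 112.5 kHz, 121.5 kHz, 171 kHz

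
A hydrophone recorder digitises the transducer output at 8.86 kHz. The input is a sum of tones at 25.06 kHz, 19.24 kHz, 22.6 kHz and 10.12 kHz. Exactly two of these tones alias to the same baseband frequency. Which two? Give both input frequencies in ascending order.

fs/2 = 4.43 kHz.
25.06 kHz mod fs = 7.34 kHz.
7.34 kHz > fs/2 = 4.43 kHz, folds to fs − 7.34 kHz = 1.52 kHz.
19.24 kHz mod fs = 1.52 kHz.
1.52 kHz ≤ fs/2 = 4.43 kHz, appears at 1.52 kHz.
22.6 kHz mod fs = 4.88 kHz.
4.88 kHz > fs/2 = 4.43 kHz, folds to fs − 4.88 kHz = 3.98 kHz.
10.12 kHz mod fs = 1.26 kHz.
1.26 kHz ≤ fs/2 = 4.43 kHz, appears at 1.26 kHz.
19.24 kHz and 25.06 kHz both map to 1.52 kHz.

19.24 kHz, 25.06 kHz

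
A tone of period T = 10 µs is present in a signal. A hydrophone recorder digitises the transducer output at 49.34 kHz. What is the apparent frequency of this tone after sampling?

T = 10 µs → f = 1/T = 100 kHz.
100 kHz mod fs = 1.32 kHz.
1.32 kHz ≤ fs/2 = 24.67 kHz, appears at 1.32 kHz.

1.32 kHz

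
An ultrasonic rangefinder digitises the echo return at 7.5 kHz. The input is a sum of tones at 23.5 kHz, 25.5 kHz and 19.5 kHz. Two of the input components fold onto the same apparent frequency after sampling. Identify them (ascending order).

fs/2 = 3.75 kHz.
23.5 kHz mod fs = 1 kHz.
1 kHz ≤ fs/2 = 3.75 kHz, appears at 1 kHz.
25.5 kHz mod fs = 3 kHz.
3 kHz ≤ fs/2 = 3.75 kHz, appears at 3 kHz.
19.5 kHz mod fs = 4.5 kHz.
4.5 kHz > fs/2 = 3.75 kHz, folds to fs − 4.5 kHz = 3 kHz.
19.5 kHz and 25.5 kHz both map to 3 kHz.

19.5 kHz, 25.5 kHz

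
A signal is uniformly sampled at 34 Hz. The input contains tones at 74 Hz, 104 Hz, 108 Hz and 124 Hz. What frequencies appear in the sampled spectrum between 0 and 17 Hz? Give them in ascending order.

fs/2 = 17 Hz.
74 Hz mod fs = 6 Hz.
6 Hz ≤ fs/2 = 17 Hz, appears at 6 Hz.
104 Hz mod fs = 2 Hz.
2 Hz ≤ fs/2 = 17 Hz, appears at 2 Hz.
108 Hz mod fs = 6 Hz.
6 Hz ≤ fs/2 = 17 Hz, appears at 6 Hz.
124 Hz mod fs = 22 Hz.
22 Hz > fs/2 = 17 Hz, folds to fs − 22 Hz = 12 Hz.
Distinct values: {2 Hz, 6 Hz, 12 Hz}.

2 Hz, 6 Hz, 12 Hz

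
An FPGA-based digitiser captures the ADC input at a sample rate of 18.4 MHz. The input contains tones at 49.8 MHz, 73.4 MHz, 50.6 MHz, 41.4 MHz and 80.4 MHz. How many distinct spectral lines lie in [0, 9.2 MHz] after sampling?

fs/2 = 9.2 MHz.
49.8 MHz mod fs = 13 MHz.
13 MHz > fs/2 = 9.2 MHz, folds to fs − 13 MHz = 5.4 MHz.
73.4 MHz mod fs = 18.2 MHz.
18.2 MHz > fs/2 = 9.2 MHz, folds to fs − 18.2 MHz = 0.2 MHz.
50.6 MHz mod fs = 13.8 MHz.
13.8 MHz > fs/2 = 9.2 MHz, folds to fs − 13.8 MHz = 4.6 MHz.
41.4 MHz mod fs = 4.6 MHz.
4.6 MHz ≤ fs/2 = 9.2 MHz, appears at 4.6 MHz.
80.4 MHz mod fs = 6.8 MHz.
6.8 MHz ≤ fs/2 = 9.2 MHz, appears at 6.8 MHz.
Distinct values: {0.2 MHz, 4.6 MHz, 5.4 MHz, 6.8 MHz} → 4.

4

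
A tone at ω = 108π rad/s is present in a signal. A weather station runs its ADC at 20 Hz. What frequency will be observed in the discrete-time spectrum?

ω = 108π rad/s → f = ω/(2π) = 54 Hz.
54 Hz mod fs = 14 Hz.
14 Hz > fs/2 = 10 Hz, folds to fs − 14 Hz = 6 Hz.

6 Hz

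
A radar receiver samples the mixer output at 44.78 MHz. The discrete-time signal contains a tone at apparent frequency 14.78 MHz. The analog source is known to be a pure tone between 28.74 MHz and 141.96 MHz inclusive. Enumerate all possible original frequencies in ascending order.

30 MHz, 59.56 MHz, 74.78 MHz, 104.34 MHz, 119.56 MHz

Frequencies that alias to 14.78 MHz are k·fs ± 14.78 MHz for integer k ≥ 0.
k=0: 14.78 MHz.
k=1: 30 MHz, 59.56 MHz.
k=2: 74.78 MHz, 104.34 MHz.
k=3: 119.56 MHz, 149.12 MHz.
k=4: 164.34 MHz, 193.9 MHz.
Within [28.74 MHz, 141.96 MHz]: 30 MHz, 59.56 MHz, 74.78 MHz, 104.34 MHz, 119.56 MHz.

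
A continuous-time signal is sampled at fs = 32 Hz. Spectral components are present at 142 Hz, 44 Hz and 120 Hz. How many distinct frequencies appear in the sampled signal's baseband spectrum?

fs/2 = 16 Hz.
142 Hz mod fs = 14 Hz.
14 Hz ≤ fs/2 = 16 Hz, appears at 14 Hz.
44 Hz mod fs = 12 Hz.
12 Hz ≤ fs/2 = 16 Hz, appears at 12 Hz.
120 Hz mod fs = 24 Hz.
24 Hz > fs/2 = 16 Hz, folds to fs − 24 Hz = 8 Hz.
Distinct values: {8 Hz, 12 Hz, 14 Hz} → 3.

3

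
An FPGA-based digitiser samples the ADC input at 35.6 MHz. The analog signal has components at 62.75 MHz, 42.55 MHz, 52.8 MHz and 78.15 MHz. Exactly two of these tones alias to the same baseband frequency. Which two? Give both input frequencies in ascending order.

fs/2 = 17.8 MHz.
62.75 MHz mod fs = 27.15 MHz.
27.15 MHz > fs/2 = 17.8 MHz, folds to fs − 27.15 MHz = 8.45 MHz.
42.55 MHz mod fs = 6.95 MHz.
6.95 MHz ≤ fs/2 = 17.8 MHz, appears at 6.95 MHz.
52.8 MHz mod fs = 17.2 MHz.
17.2 MHz ≤ fs/2 = 17.8 MHz, appears at 17.2 MHz.
78.15 MHz mod fs = 6.95 MHz.
6.95 MHz ≤ fs/2 = 17.8 MHz, appears at 6.95 MHz.
42.55 MHz and 78.15 MHz both map to 6.95 MHz.

42.55 MHz, 78.15 MHz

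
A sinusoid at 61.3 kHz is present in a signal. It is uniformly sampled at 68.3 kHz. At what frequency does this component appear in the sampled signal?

61.3 kHz > fs/2 = 34.15 kHz, folds to fs − 61.3 kHz = 7 kHz.

7 kHz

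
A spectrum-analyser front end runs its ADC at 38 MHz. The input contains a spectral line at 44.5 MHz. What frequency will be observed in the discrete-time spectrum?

44.5 MHz mod fs = 6.5 MHz.
6.5 MHz ≤ fs/2 = 19 MHz, appears at 6.5 MHz.

6.5 MHz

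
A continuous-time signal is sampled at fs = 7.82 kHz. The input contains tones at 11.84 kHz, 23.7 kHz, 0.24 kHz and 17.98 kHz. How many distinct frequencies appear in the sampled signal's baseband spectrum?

fs/2 = 3.91 kHz.
11.84 kHz mod fs = 4.02 kHz.
4.02 kHz > fs/2 = 3.91 kHz, folds to fs − 4.02 kHz = 3.8 kHz.
23.7 kHz mod fs = 0.24 kHz.
0.24 kHz ≤ fs/2 = 3.91 kHz, appears at 0.24 kHz.
0.24 kHz ≤ fs/2 = 3.91 kHz, passes unchanged.
17.98 kHz mod fs = 2.34 kHz.
2.34 kHz ≤ fs/2 = 3.91 kHz, appears at 2.34 kHz.
Distinct values: {0.24 kHz, 2.34 kHz, 3.8 kHz} → 3.

3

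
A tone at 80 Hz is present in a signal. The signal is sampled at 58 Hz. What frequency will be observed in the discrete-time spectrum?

80 Hz mod fs = 22 Hz.
22 Hz ≤ fs/2 = 29 Hz, appears at 22 Hz.

22 Hz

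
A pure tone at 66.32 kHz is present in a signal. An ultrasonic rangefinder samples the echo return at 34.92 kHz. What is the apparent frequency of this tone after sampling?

66.32 kHz mod fs = 31.4 kHz.
31.4 kHz > fs/2 = 17.46 kHz, folds to fs − 31.4 kHz = 3.52 kHz.

3.52 kHz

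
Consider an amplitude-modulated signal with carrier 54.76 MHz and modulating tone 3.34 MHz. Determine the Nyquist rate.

AM sidebands sit at fc ± fm = 51.42 MHz and 58.1 MHz.
Highest-frequency component: 58.1 MHz.
Nyquist rate = 2 × 58.1 MHz = 116.2 MHz.

116.2 MHz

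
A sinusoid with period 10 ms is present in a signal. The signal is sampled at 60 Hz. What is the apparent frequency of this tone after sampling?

20 Hz

T = 10 ms → f = 1/T = 100 Hz.
100 Hz mod fs = 40 Hz.
40 Hz > fs/2 = 30 Hz, folds to fs − 40 Hz = 20 Hz.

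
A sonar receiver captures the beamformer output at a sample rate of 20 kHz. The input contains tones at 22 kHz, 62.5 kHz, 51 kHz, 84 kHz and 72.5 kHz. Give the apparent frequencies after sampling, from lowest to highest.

fs/2 = 10 kHz.
22 kHz mod fs = 2 kHz.
2 kHz ≤ fs/2 = 10 kHz, appears at 2 kHz.
62.5 kHz mod fs = 2.5 kHz.
2.5 kHz ≤ fs/2 = 10 kHz, appears at 2.5 kHz.
51 kHz mod fs = 11 kHz.
11 kHz > fs/2 = 10 kHz, folds to fs − 11 kHz = 9 kHz.
84 kHz mod fs = 4 kHz.
4 kHz ≤ fs/2 = 10 kHz, appears at 4 kHz.
72.5 kHz mod fs = 12.5 kHz.
12.5 kHz > fs/2 = 10 kHz, folds to fs − 12.5 kHz = 7.5 kHz.
Distinct values: {2 kHz, 2.5 kHz, 4 kHz, 7.5 kHz, 9 kHz}.

2 kHz, 2.5 kHz, 4 kHz, 7.5 kHz, 9 kHz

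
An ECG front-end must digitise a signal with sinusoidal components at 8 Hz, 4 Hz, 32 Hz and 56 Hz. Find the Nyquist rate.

Highest-frequency component: 56 Hz.
Nyquist rate = 2 × 56 Hz = 112 Hz.

112 Hz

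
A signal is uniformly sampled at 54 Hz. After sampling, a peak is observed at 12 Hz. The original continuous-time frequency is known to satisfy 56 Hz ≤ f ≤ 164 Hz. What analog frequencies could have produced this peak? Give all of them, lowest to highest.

66 Hz, 96 Hz, 120 Hz, 150 Hz

Frequencies that alias to 12 Hz are k·fs ± 12 Hz for integer k ≥ 0.
k=0: 12 Hz.
k=1: 42 Hz, 66 Hz.
k=2: 96 Hz, 120 Hz.
k=3: 150 Hz, 174 Hz.
k=4: 204 Hz, 228 Hz.
Within [56 Hz, 164 Hz]: 66 Hz, 96 Hz, 120 Hz, 150 Hz.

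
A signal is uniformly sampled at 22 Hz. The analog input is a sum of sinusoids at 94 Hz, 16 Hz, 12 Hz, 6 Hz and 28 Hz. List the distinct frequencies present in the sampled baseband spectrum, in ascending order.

6 Hz, 10 Hz

fs/2 = 11 Hz.
94 Hz mod fs = 6 Hz.
6 Hz ≤ fs/2 = 11 Hz, appears at 6 Hz.
16 Hz > fs/2 = 11 Hz, folds to fs − 16 Hz = 6 Hz.
12 Hz > fs/2 = 11 Hz, folds to fs − 12 Hz = 10 Hz.
6 Hz ≤ fs/2 = 11 Hz, passes unchanged.
28 Hz mod fs = 6 Hz.
6 Hz ≤ fs/2 = 11 Hz, appears at 6 Hz.
Distinct values: {6 Hz, 10 Hz}.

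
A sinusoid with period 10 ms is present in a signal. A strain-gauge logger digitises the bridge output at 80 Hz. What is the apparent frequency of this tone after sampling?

T = 10 ms → f = 1/T = 100 Hz.
100 Hz mod fs = 20 Hz.
20 Hz ≤ fs/2 = 40 Hz, appears at 20 Hz.

20 Hz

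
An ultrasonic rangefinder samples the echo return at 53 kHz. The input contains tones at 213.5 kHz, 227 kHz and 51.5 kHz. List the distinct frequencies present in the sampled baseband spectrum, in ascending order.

1.5 kHz, 15 kHz

fs/2 = 26.5 kHz.
213.5 kHz mod fs = 1.5 kHz.
1.5 kHz ≤ fs/2 = 26.5 kHz, appears at 1.5 kHz.
227 kHz mod fs = 15 kHz.
15 kHz ≤ fs/2 = 26.5 kHz, appears at 15 kHz.
51.5 kHz > fs/2 = 26.5 kHz, folds to fs − 51.5 kHz = 1.5 kHz.
Distinct values: {1.5 kHz, 15 kHz}.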